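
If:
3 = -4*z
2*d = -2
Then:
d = -1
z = -3/4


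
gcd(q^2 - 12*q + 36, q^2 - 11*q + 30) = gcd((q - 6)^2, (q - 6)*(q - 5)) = q - 6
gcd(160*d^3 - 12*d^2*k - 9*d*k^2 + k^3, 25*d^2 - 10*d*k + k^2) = 5*d - k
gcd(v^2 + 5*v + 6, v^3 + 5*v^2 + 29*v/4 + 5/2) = v + 2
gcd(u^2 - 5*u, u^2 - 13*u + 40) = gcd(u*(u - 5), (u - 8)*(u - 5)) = u - 5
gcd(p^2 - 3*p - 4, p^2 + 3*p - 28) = p - 4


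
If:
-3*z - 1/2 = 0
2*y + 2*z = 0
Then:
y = 1/6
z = -1/6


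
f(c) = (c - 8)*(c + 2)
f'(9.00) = 12.00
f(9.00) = 11.00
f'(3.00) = 0.00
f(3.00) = -25.00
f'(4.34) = 2.68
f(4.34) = -23.20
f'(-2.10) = -10.20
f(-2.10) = 1.01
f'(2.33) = -1.34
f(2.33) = -24.55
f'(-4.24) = -14.48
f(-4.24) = 27.42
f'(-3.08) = -12.16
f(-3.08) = 11.97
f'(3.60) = 1.20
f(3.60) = -24.64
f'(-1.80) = -9.60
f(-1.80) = -1.96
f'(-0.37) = -6.74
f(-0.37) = -13.64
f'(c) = 2*c - 6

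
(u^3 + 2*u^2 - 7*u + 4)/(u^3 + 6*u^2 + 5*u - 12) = (u - 1)/(u + 3)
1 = 1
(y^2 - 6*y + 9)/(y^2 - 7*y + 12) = (y - 3)/(y - 4)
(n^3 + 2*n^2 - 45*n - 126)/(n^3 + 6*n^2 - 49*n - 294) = (n + 3)/(n + 7)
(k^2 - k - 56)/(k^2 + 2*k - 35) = (k - 8)/(k - 5)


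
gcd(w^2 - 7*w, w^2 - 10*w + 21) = w - 7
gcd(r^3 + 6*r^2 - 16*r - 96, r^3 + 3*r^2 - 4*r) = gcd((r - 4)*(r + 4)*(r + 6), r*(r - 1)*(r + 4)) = r + 4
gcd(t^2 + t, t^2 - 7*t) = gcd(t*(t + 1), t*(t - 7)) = t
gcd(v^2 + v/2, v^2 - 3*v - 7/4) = v + 1/2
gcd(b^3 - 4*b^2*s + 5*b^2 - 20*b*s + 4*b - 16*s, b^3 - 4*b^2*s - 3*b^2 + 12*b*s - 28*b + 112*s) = -b^2 + 4*b*s - 4*b + 16*s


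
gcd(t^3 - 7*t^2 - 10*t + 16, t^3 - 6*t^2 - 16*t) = t^2 - 6*t - 16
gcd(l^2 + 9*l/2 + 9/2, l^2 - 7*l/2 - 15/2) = l + 3/2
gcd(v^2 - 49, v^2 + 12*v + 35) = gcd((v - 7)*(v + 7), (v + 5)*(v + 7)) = v + 7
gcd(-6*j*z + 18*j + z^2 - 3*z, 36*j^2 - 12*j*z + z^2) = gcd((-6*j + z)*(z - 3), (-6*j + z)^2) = -6*j + z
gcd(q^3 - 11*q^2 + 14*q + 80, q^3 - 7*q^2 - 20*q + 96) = q - 8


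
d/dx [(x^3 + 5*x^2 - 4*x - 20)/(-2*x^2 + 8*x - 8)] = (-x^2 + 4*x + 24)/(2*(x^2 - 4*x + 4))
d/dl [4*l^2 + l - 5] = 8*l + 1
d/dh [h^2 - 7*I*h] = 2*h - 7*I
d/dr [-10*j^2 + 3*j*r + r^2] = 3*j + 2*r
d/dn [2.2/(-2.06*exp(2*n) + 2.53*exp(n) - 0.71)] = (9.064*exp(n) - 5.566)*exp(n)/(2.06*exp(2*n) - 2.53*exp(n) + 0.71)^2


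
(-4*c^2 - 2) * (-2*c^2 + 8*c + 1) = 8*c^4 - 32*c^3 - 16*c - 2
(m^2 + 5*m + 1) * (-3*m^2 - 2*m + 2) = -3*m^4 - 17*m^3 - 11*m^2 + 8*m + 2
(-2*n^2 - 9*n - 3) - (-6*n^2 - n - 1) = 4*n^2 - 8*n - 2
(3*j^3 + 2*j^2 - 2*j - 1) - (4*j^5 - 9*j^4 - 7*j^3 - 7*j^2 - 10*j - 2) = -4*j^5 + 9*j^4 + 10*j^3 + 9*j^2 + 8*j + 1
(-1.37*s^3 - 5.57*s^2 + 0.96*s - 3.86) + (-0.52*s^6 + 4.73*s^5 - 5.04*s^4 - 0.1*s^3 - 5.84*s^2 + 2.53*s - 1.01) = -0.52*s^6 + 4.73*s^5 - 5.04*s^4 - 1.47*s^3 - 11.41*s^2 + 3.49*s - 4.87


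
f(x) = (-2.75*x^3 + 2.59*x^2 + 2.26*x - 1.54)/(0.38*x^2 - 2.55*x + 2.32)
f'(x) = (2.55 - 0.76*x)*(-2.75*x^3 + 2.59*x^2 + 2.26*x - 1.54)/(0.38*x^2 - 2.55*x + 2.32)^2 + (-8.25*x^2 + 5.18*x + 2.26)/(0.38*x^2 - 2.55*x + 2.32) = (-1.045*x^4 + 14.025*x^3 - 26.6033*x^2 + 13.188*x + 1.3162)/(0.1444*x^4 - 1.938*x^3 + 8.2657*x^2 - 11.832*x + 5.3824)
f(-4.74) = 14.77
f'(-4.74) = -5.09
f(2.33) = 10.91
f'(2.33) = 14.09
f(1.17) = -1.71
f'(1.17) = 40.57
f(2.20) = 9.18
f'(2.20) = 12.56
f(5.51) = 1913.06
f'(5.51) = 17311.03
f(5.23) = 501.74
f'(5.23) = 1463.99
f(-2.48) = 4.62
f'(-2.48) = -3.72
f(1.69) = 3.98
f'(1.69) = 8.31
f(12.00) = -164.65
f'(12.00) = -1.58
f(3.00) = 23.93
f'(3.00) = 26.17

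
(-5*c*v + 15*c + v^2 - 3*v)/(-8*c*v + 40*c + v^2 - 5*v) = (5*c*v - 15*c - v^2 + 3*v)/(8*c*v - 40*c - v^2 + 5*v)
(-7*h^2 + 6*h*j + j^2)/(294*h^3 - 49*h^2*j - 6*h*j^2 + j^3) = (-h + j)/(42*h^2 - 13*h*j + j^2)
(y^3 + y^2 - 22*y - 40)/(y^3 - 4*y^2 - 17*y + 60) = (y + 2)/(y - 3)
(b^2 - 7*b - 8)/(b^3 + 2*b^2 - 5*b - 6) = (b - 8)/(b^2 + b - 6)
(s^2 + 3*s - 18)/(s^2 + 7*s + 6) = (s - 3)/(s + 1)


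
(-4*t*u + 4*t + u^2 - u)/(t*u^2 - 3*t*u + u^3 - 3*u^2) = (-4*t*u + 4*t + u^2 - u)/(u*(t*u - 3*t + u^2 - 3*u))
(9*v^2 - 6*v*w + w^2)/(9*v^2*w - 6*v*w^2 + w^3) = 1/w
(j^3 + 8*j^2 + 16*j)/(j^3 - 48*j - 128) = j/(j - 8)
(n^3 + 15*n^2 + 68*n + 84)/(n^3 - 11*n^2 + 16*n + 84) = (n^2 + 13*n + 42)/(n^2 - 13*n + 42)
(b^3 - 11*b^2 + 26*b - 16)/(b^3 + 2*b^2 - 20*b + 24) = (b^2 - 9*b + 8)/(b^2 + 4*b - 12)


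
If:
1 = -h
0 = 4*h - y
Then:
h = -1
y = -4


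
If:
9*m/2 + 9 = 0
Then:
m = -2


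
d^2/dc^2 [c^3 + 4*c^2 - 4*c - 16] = 6*c + 8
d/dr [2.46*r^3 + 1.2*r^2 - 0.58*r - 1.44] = 7.38*r^2 + 2.4*r - 0.58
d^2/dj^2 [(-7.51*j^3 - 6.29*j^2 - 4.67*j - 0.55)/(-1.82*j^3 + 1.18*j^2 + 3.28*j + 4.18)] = (73.926944*j^6 + 361.803624*j^5 + 872.575704*j^4 + 758.604344*j^3 + 842.866992*j^2 + 686.977896*j + 98.156256)/(6.028568*j^9 - 11.725896*j^8 - 24.991512*j^7 - 0.915759999999992*j^6 + 98.901456*j^5 + 94.172136*j^4 - 36.95788*j^3 - 196.762632*j^2 - 171.928416*j - 73.034632)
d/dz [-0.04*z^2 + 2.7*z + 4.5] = 2.7 - 0.08*z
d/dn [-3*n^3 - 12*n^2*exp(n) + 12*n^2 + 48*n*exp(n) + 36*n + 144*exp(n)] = -12*n^2*exp(n) - 9*n^2 + 24*n*exp(n) + 24*n + 192*exp(n) + 36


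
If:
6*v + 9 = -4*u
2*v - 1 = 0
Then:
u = -3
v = 1/2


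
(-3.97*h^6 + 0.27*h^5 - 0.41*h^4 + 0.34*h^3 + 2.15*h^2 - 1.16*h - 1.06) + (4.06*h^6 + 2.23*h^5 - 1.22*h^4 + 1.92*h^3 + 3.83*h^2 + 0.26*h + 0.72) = 0.0899999999999994*h^6 + 2.5*h^5 - 1.63*h^4 + 2.26*h^3 + 5.98*h^2 - 0.9*h - 0.34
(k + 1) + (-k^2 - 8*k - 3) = -k^2 - 7*k - 2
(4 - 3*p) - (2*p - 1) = 5 - 5*p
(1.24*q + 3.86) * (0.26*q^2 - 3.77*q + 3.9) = 0.3224*q^3 - 3.6712*q^2 - 9.7162*q + 15.054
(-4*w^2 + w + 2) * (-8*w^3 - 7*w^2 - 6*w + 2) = 32*w^5 + 20*w^4 + w^3 - 28*w^2 - 10*w + 4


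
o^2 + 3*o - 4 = (o - 1)*(o + 4)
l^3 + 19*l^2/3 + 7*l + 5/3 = (l + 1/3)*(l + 1)*(l + 5)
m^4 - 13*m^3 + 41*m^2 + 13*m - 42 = (m - 7)*(m - 6)*(m - 1)*(m + 1)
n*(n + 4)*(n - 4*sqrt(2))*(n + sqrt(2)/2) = n^4 - 7*sqrt(2)*n^3/2 + 4*n^3 - 14*sqrt(2)*n^2 - 4*n^2 - 16*n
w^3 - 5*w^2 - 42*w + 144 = (w - 8)*(w - 3)*(w + 6)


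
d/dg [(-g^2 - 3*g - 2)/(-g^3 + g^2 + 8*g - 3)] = (-g^4 - 6*g^3 - 11*g^2 + 10*g + 25)/(g^6 - 2*g^5 - 15*g^4 + 22*g^3 + 58*g^2 - 48*g + 9)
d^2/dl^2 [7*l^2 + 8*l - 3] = 14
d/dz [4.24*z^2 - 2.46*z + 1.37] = 8.48*z - 2.46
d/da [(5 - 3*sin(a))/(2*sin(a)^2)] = (3*sin(a) - 10)*cos(a)/(2*sin(a)^3)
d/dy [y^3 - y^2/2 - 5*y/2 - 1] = 3*y^2 - y - 5/2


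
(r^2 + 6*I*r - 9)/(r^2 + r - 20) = (r^2 + 6*I*r - 9)/(r^2 + r - 20)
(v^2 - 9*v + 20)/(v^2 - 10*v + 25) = (v - 4)/(v - 5)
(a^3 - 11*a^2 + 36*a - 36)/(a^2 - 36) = (a^2 - 5*a + 6)/(a + 6)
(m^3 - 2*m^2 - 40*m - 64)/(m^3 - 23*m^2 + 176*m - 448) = (m^2 + 6*m + 8)/(m^2 - 15*m + 56)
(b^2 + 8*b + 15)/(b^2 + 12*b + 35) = (b + 3)/(b + 7)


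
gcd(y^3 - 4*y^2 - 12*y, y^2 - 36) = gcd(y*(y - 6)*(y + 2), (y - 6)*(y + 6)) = y - 6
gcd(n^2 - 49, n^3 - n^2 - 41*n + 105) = n + 7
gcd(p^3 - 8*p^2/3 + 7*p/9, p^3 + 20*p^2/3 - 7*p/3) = p^2 - p/3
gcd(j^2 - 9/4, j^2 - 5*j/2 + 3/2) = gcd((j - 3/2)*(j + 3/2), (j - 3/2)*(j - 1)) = j - 3/2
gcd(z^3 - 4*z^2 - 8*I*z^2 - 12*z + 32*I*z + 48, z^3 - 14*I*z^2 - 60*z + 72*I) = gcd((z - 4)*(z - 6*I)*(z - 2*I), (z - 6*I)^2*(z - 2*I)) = z^2 - 8*I*z - 12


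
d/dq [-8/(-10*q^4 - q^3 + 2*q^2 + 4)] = 8*q*(-40*q^2 - 3*q + 4)/(10*q^4 + q^3 - 2*q^2 - 4)^2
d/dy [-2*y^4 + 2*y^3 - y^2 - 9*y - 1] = -8*y^3 + 6*y^2 - 2*y - 9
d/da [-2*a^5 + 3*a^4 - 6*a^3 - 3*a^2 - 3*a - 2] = -10*a^4 + 12*a^3 - 18*a^2 - 6*a - 3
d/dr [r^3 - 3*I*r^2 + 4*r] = 3*r^2 - 6*I*r + 4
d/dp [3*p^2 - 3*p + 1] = 6*p - 3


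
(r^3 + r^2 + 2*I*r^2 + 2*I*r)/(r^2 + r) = r + 2*I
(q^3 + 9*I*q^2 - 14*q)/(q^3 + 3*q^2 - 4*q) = (q^2 + 9*I*q - 14)/(q^2 + 3*q - 4)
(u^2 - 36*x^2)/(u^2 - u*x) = (u^2 - 36*x^2)/(u*(u - x))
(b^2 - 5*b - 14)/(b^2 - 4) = (b - 7)/(b - 2)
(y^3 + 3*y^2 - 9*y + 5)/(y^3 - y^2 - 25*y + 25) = (y - 1)/(y - 5)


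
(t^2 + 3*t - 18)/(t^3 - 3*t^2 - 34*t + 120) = (t - 3)/(t^2 - 9*t + 20)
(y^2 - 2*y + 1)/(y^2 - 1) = (y - 1)/(y + 1)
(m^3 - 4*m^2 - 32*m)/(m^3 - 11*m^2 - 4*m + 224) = m/(m - 7)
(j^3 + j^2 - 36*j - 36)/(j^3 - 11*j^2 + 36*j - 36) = (j^2 + 7*j + 6)/(j^2 - 5*j + 6)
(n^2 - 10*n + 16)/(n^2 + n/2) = 2*(n^2 - 10*n + 16)/(n*(2*n + 1))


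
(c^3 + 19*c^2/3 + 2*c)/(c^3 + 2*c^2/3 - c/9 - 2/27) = 9*c*(c + 6)/(9*c^2 + 3*c - 2)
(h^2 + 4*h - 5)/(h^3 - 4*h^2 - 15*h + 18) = (h + 5)/(h^2 - 3*h - 18)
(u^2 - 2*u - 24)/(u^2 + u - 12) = (u - 6)/(u - 3)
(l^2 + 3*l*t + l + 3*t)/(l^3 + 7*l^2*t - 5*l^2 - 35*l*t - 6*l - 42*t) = (l + 3*t)/(l^2 + 7*l*t - 6*l - 42*t)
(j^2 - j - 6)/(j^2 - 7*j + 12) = (j + 2)/(j - 4)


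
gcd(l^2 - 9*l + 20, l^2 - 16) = l - 4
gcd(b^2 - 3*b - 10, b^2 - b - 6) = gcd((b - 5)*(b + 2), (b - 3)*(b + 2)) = b + 2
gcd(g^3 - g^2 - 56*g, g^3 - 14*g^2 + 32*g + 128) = g - 8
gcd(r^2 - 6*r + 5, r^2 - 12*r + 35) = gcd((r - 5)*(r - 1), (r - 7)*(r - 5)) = r - 5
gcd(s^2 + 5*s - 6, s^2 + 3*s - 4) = s - 1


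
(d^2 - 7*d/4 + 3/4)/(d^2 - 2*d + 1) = (d - 3/4)/(d - 1)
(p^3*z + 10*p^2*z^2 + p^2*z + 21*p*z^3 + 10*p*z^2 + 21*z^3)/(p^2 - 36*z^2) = z*(p^3 + 10*p^2*z + p^2 + 21*p*z^2 + 10*p*z + 21*z^2)/(p^2 - 36*z^2)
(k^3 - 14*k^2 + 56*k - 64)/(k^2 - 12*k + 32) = k - 2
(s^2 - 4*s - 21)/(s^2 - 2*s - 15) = (s - 7)/(s - 5)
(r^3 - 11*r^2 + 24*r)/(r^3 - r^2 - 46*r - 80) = r*(r - 3)/(r^2 + 7*r + 10)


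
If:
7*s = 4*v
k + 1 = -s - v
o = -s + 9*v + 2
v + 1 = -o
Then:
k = -1/2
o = -15/22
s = -2/11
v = -7/22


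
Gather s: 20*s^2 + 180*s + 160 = 20*s^2 + 180*s + 160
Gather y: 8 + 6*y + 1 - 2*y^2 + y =-2*y^2 + 7*y + 9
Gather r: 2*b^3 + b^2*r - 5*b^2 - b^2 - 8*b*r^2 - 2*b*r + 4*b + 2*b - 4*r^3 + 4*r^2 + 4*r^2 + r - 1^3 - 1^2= 2*b^3 - 6*b^2 + 6*b - 4*r^3 + r^2*(8 - 8*b) + r*(b^2 - 2*b + 1) - 2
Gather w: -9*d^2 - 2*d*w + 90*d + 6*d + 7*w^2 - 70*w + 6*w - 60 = -9*d^2 + 96*d + 7*w^2 + w*(-2*d - 64) - 60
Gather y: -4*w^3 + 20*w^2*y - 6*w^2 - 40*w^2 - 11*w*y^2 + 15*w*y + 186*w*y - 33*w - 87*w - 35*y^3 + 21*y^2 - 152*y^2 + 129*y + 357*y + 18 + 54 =-4*w^3 - 46*w^2 - 120*w - 35*y^3 + y^2*(-11*w - 131) + y*(20*w^2 + 201*w + 486) + 72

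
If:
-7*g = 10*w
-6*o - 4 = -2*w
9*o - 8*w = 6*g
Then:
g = -12/5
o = -8/75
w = 42/25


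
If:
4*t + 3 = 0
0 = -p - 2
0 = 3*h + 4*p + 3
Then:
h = 5/3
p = -2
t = -3/4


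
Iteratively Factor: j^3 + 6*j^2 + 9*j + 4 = (j + 1)*(j^2 + 5*j + 4) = (j + 1)^2*(j + 4)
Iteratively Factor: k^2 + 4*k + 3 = (k + 3)*(k + 1)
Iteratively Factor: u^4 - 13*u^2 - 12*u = (u + 1)*(u^3 - u^2 - 12*u) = (u - 4)*(u + 1)*(u^2 + 3*u) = (u - 4)*(u + 1)*(u + 3)*(u)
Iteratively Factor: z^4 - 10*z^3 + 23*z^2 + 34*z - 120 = (z + 2)*(z^3 - 12*z^2 + 47*z - 60) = (z - 3)*(z + 2)*(z^2 - 9*z + 20) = (z - 4)*(z - 3)*(z + 2)*(z - 5)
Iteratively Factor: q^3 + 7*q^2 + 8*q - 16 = (q + 4)*(q^2 + 3*q - 4) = (q + 4)^2*(q - 1)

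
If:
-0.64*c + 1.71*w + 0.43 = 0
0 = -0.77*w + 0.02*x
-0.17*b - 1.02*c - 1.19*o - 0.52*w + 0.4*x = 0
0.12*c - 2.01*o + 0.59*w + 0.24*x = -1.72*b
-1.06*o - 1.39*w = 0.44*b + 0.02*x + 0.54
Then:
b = -0.53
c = 0.72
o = -0.33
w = 0.02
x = 0.66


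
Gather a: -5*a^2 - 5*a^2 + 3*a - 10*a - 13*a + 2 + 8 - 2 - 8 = -10*a^2 - 20*a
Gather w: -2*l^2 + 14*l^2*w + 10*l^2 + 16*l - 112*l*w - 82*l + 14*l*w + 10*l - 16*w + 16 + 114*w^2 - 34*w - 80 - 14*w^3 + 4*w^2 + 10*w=8*l^2 - 56*l - 14*w^3 + 118*w^2 + w*(14*l^2 - 98*l - 40) - 64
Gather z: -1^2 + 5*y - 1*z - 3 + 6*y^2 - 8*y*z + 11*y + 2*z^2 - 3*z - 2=6*y^2 + 16*y + 2*z^2 + z*(-8*y - 4) - 6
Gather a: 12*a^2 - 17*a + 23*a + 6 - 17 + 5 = 12*a^2 + 6*a - 6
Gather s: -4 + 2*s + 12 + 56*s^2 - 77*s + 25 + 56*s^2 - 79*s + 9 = 112*s^2 - 154*s + 42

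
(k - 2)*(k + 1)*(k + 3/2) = k^3 + k^2/2 - 7*k/2 - 3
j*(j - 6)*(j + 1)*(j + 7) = j^4 + 2*j^3 - 41*j^2 - 42*j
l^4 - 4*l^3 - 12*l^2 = l^2*(l - 6)*(l + 2)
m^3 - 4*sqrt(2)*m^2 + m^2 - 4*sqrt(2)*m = m*(m + 1)*(m - 4*sqrt(2))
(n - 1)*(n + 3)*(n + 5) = n^3 + 7*n^2 + 7*n - 15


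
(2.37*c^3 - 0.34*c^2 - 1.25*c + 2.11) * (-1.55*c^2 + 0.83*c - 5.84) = -3.6735*c^5 + 2.4941*c^4 - 12.1855*c^3 - 2.3224*c^2 + 9.0513*c - 12.3224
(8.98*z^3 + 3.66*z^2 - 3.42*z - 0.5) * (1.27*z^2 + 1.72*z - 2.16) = 11.4046*z^5 + 20.0938*z^4 - 17.445*z^3 - 14.423*z^2 + 6.5272*z + 1.08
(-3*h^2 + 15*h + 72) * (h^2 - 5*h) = -3*h^4 + 30*h^3 - 3*h^2 - 360*h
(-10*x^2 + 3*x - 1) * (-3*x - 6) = 30*x^3 + 51*x^2 - 15*x + 6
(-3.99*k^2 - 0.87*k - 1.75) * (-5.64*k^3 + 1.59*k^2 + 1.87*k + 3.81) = 22.5036*k^5 - 1.4373*k^4 + 1.0254*k^3 - 19.6113*k^2 - 6.5872*k - 6.6675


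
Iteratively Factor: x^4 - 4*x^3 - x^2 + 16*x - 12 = (x - 3)*(x^3 - x^2 - 4*x + 4) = (x - 3)*(x + 2)*(x^2 - 3*x + 2) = (x - 3)*(x - 2)*(x + 2)*(x - 1)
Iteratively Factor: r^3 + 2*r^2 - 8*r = (r)*(r^2 + 2*r - 8) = r*(r - 2)*(r + 4)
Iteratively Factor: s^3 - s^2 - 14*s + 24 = (s - 3)*(s^2 + 2*s - 8) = (s - 3)*(s + 4)*(s - 2)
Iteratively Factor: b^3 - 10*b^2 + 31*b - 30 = (b - 2)*(b^2 - 8*b + 15) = (b - 5)*(b - 2)*(b - 3)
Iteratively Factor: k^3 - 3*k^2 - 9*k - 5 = (k + 1)*(k^2 - 4*k - 5) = (k - 5)*(k + 1)*(k + 1)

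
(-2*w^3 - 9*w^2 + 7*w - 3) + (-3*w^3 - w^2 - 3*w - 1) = -5*w^3 - 10*w^2 + 4*w - 4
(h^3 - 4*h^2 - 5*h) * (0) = 0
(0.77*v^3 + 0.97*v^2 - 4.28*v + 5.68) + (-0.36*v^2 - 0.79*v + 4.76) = 0.77*v^3 + 0.61*v^2 - 5.07*v + 10.44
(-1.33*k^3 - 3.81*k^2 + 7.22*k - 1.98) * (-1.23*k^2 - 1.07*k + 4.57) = 1.6359*k^5 + 6.1094*k^4 - 10.882*k^3 - 22.7017*k^2 + 35.114*k - 9.0486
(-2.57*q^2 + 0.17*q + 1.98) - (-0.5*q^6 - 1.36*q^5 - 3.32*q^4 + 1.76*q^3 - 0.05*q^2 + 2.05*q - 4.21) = 0.5*q^6 + 1.36*q^5 + 3.32*q^4 - 1.76*q^3 - 2.52*q^2 - 1.88*q + 6.19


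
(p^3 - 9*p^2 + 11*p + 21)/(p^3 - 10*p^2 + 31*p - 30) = (p^2 - 6*p - 7)/(p^2 - 7*p + 10)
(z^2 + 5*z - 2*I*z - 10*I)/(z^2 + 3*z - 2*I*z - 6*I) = (z + 5)/(z + 3)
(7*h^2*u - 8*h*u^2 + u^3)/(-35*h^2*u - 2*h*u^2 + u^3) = (-h + u)/(5*h + u)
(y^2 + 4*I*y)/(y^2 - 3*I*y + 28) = y/(y - 7*I)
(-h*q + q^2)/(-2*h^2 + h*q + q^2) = q/(2*h + q)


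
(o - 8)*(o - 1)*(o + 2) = o^3 - 7*o^2 - 10*o + 16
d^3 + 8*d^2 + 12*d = d*(d + 2)*(d + 6)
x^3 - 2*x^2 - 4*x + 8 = (x - 2)^2*(x + 2)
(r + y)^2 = r^2 + 2*r*y + y^2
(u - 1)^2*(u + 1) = u^3 - u^2 - u + 1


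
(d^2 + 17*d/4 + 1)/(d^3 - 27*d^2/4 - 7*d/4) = (d + 4)/(d*(d - 7))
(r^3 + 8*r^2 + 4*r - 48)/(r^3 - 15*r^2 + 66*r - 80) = (r^2 + 10*r + 24)/(r^2 - 13*r + 40)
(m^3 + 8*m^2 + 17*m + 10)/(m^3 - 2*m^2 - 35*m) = (m^2 + 3*m + 2)/(m*(m - 7))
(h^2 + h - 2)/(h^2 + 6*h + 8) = (h - 1)/(h + 4)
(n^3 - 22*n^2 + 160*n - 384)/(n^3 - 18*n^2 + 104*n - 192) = (n - 8)/(n - 4)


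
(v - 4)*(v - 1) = v^2 - 5*v + 4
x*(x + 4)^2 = x^3 + 8*x^2 + 16*x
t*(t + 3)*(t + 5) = t^3 + 8*t^2 + 15*t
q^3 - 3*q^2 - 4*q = q*(q - 4)*(q + 1)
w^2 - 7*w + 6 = (w - 6)*(w - 1)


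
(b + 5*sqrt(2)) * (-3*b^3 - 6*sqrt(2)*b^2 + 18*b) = -3*b^4 - 21*sqrt(2)*b^3 - 42*b^2 + 90*sqrt(2)*b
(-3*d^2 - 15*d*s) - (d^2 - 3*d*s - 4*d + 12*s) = -4*d^2 - 12*d*s + 4*d - 12*s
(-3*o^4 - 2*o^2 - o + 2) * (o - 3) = -3*o^5 + 9*o^4 - 2*o^3 + 5*o^2 + 5*o - 6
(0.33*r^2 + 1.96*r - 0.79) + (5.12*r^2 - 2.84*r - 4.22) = 5.45*r^2 - 0.88*r - 5.01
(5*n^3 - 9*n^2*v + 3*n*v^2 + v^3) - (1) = 5*n^3 - 9*n^2*v + 3*n*v^2 + v^3 - 1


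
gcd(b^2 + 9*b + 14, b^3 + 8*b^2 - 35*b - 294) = b + 7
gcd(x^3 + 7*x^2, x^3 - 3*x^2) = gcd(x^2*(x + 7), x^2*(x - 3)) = x^2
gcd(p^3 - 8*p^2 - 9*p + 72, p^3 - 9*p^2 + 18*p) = p - 3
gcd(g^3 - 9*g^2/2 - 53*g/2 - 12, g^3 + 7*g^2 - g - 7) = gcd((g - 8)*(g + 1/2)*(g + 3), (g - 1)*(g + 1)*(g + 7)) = 1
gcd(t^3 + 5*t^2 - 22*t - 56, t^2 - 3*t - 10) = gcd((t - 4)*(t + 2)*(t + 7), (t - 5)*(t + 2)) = t + 2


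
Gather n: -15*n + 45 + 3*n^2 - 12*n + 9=3*n^2 - 27*n + 54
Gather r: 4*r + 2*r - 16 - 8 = 6*r - 24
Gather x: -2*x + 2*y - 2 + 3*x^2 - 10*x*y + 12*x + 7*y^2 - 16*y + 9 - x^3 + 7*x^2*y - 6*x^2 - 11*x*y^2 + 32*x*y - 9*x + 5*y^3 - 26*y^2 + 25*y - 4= -x^3 + x^2*(7*y - 3) + x*(-11*y^2 + 22*y + 1) + 5*y^3 - 19*y^2 + 11*y + 3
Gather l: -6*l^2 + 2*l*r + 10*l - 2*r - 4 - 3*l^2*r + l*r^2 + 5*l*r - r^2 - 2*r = l^2*(-3*r - 6) + l*(r^2 + 7*r + 10) - r^2 - 4*r - 4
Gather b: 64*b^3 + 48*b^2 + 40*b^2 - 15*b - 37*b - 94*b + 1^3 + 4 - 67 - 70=64*b^3 + 88*b^2 - 146*b - 132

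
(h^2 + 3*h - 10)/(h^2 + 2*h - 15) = (h - 2)/(h - 3)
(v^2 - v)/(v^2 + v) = (v - 1)/(v + 1)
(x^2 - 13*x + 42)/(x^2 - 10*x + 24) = (x - 7)/(x - 4)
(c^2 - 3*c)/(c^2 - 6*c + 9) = c/(c - 3)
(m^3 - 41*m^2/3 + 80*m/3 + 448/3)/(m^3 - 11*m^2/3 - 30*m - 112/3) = (m - 8)/(m + 2)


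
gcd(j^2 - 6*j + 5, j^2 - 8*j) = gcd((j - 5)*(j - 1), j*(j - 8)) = 1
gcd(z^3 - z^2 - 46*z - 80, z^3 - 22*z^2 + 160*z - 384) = z - 8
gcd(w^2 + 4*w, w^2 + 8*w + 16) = w + 4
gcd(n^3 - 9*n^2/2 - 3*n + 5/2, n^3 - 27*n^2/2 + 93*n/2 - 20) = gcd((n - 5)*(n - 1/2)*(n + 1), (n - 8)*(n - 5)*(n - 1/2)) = n^2 - 11*n/2 + 5/2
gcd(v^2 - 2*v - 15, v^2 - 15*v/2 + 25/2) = v - 5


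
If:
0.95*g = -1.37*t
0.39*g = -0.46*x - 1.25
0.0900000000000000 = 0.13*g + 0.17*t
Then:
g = 7.43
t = -5.15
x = -9.01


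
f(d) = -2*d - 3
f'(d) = -2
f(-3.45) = 3.90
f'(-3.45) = -2.00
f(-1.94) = 0.88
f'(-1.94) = -2.00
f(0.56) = -4.12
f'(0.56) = -2.00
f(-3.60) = 4.20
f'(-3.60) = -2.00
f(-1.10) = -0.80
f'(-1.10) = -2.00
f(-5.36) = 7.72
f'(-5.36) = -2.00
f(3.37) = -9.74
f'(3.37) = -2.00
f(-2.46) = 1.92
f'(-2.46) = -2.00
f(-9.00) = 15.00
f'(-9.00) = -2.00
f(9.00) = -21.00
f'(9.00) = -2.00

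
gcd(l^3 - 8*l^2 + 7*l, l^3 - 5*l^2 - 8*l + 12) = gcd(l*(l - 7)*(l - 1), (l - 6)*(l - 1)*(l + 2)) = l - 1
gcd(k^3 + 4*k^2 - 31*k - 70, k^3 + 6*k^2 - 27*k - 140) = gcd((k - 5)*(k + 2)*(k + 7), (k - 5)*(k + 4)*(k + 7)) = k^2 + 2*k - 35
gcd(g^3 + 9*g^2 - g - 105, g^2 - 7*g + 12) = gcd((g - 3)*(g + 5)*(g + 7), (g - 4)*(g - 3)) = g - 3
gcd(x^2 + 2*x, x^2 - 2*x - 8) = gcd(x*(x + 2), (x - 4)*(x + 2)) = x + 2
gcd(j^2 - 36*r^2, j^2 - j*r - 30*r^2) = -j + 6*r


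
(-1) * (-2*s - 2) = 2*s + 2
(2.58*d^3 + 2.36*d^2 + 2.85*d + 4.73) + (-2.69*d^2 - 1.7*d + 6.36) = 2.58*d^3 - 0.33*d^2 + 1.15*d + 11.09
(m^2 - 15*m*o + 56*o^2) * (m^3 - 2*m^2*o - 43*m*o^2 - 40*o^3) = m^5 - 17*m^4*o + 43*m^3*o^2 + 493*m^2*o^3 - 1808*m*o^4 - 2240*o^5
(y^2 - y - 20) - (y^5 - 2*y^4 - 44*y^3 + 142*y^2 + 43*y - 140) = -y^5 + 2*y^4 + 44*y^3 - 141*y^2 - 44*y + 120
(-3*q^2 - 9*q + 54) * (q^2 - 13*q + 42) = -3*q^4 + 30*q^3 + 45*q^2 - 1080*q + 2268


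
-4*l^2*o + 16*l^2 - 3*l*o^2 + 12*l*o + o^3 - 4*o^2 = (-4*l + o)*(l + o)*(o - 4)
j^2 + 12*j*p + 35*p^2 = (j + 5*p)*(j + 7*p)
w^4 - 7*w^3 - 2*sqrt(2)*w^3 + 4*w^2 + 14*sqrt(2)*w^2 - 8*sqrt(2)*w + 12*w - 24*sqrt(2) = (w - 6)*(w - 2)*(w + 1)*(w - 2*sqrt(2))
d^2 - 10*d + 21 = (d - 7)*(d - 3)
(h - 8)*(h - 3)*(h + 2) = h^3 - 9*h^2 + 2*h + 48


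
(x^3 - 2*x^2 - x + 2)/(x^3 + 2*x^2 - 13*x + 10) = (x + 1)/(x + 5)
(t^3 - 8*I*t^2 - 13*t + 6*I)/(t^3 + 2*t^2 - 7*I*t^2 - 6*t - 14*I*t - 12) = (t - I)/(t + 2)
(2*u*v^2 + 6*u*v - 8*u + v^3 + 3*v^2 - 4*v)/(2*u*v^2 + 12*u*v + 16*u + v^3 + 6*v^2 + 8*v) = (v - 1)/(v + 2)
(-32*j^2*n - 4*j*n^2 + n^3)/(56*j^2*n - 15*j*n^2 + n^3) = (-4*j - n)/(7*j - n)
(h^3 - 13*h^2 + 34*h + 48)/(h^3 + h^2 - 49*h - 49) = (h^2 - 14*h + 48)/(h^2 - 49)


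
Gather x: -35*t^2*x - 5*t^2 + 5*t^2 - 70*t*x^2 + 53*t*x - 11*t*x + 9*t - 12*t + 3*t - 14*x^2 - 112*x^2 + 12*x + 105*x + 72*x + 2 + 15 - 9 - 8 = x^2*(-70*t - 126) + x*(-35*t^2 + 42*t + 189)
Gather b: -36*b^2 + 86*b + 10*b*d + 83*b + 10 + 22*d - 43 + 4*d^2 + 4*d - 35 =-36*b^2 + b*(10*d + 169) + 4*d^2 + 26*d - 68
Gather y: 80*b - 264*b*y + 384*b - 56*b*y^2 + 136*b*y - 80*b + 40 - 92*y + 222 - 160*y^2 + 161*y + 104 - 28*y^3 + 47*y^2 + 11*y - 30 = 384*b - 28*y^3 + y^2*(-56*b - 113) + y*(80 - 128*b) + 336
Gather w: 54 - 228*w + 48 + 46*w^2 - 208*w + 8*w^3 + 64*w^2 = 8*w^3 + 110*w^2 - 436*w + 102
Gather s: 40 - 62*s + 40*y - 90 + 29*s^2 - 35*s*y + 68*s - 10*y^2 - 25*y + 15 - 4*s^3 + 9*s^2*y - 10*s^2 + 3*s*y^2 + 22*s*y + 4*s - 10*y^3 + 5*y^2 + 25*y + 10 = -4*s^3 + s^2*(9*y + 19) + s*(3*y^2 - 13*y + 10) - 10*y^3 - 5*y^2 + 40*y - 25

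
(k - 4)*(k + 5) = k^2 + k - 20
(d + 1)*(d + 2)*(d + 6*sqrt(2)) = d^3 + 3*d^2 + 6*sqrt(2)*d^2 + 2*d + 18*sqrt(2)*d + 12*sqrt(2)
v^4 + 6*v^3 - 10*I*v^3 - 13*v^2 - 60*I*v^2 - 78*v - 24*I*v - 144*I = (v + 6)*(v - 8*I)*(v - 3*I)*(v + I)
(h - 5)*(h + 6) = h^2 + h - 30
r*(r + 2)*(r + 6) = r^3 + 8*r^2 + 12*r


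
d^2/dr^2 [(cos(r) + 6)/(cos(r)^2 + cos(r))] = (-(cos(r) + 1)^2*cos(r)^3 + (cos(r) + 1)*(12*cos(r) + 27*cos(2*r) + 4*cos(3*r) - 1)*cos(r)/2 + 2*(cos(r) + 6)*(2*cos(r) + 1)^2*sin(r)^2)/((cos(r) + 1)^3*cos(r)^3)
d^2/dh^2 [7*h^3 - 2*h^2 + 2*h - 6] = 42*h - 4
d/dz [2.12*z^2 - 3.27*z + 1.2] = 4.24*z - 3.27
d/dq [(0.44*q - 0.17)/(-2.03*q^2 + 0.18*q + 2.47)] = (0.8932*q^2 - 0.6902*q + 1.1174)/(4.1209*q^4 - 0.7308*q^3 - 9.9958*q^2 + 0.8892*q + 6.1009)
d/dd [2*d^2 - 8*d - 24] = 4*d - 8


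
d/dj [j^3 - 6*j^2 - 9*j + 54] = 3*j^2 - 12*j - 9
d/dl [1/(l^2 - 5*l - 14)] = (5 - 2*l)/(-l^2 + 5*l + 14)^2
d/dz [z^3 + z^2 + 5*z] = 3*z^2 + 2*z + 5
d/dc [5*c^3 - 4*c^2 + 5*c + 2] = 15*c^2 - 8*c + 5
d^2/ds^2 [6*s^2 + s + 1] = 12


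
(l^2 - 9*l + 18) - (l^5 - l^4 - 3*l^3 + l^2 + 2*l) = -l^5 + l^4 + 3*l^3 - 11*l + 18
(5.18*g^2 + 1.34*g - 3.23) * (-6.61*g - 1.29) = -34.2398*g^3 - 15.5396*g^2 + 19.6217*g + 4.1667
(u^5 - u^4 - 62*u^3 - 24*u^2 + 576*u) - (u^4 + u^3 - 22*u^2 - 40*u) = u^5 - 2*u^4 - 63*u^3 - 2*u^2 + 616*u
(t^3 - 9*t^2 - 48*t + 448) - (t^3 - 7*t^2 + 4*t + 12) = -2*t^2 - 52*t + 436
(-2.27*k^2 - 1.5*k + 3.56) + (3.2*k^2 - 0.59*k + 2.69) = 0.93*k^2 - 2.09*k + 6.25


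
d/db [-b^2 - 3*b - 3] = -2*b - 3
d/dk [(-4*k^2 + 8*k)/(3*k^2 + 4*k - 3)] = 8*(-5*k^2 + 3*k - 3)/(9*k^4 + 24*k^3 - 2*k^2 - 24*k + 9)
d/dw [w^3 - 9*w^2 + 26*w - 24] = 3*w^2 - 18*w + 26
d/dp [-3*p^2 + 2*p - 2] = 2 - 6*p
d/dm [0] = 0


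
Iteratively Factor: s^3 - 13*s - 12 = (s - 4)*(s^2 + 4*s + 3) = (s - 4)*(s + 3)*(s + 1)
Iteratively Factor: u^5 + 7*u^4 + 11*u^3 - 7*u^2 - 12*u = (u + 4)*(u^4 + 3*u^3 - u^2 - 3*u) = (u + 1)*(u + 4)*(u^3 + 2*u^2 - 3*u) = (u - 1)*(u + 1)*(u + 4)*(u^2 + 3*u) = u*(u - 1)*(u + 1)*(u + 4)*(u + 3)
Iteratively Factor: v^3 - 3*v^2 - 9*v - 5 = (v - 5)*(v^2 + 2*v + 1) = (v - 5)*(v + 1)*(v + 1)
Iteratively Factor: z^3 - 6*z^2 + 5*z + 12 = (z + 1)*(z^2 - 7*z + 12) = (z - 3)*(z + 1)*(z - 4)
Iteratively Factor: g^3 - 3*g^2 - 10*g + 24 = (g + 3)*(g^2 - 6*g + 8) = (g - 4)*(g + 3)*(g - 2)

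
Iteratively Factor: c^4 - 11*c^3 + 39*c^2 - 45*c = (c - 3)*(c^3 - 8*c^2 + 15*c) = (c - 3)^2*(c^2 - 5*c) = c*(c - 3)^2*(c - 5)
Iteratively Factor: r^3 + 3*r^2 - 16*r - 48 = (r + 3)*(r^2 - 16) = (r - 4)*(r + 3)*(r + 4)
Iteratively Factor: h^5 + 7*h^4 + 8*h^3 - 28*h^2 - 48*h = (h - 2)*(h^4 + 9*h^3 + 26*h^2 + 24*h) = h*(h - 2)*(h^3 + 9*h^2 + 26*h + 24) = h*(h - 2)*(h + 3)*(h^2 + 6*h + 8) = h*(h - 2)*(h + 2)*(h + 3)*(h + 4)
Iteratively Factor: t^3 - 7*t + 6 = (t - 1)*(t^2 + t - 6) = (t - 2)*(t - 1)*(t + 3)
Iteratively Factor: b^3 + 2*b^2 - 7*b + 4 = (b - 1)*(b^2 + 3*b - 4) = (b - 1)*(b + 4)*(b - 1)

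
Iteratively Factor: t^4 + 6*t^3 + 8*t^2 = (t)*(t^3 + 6*t^2 + 8*t) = t^2*(t^2 + 6*t + 8) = t^2*(t + 4)*(t + 2)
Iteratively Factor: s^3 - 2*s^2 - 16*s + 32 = (s + 4)*(s^2 - 6*s + 8) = (s - 2)*(s + 4)*(s - 4)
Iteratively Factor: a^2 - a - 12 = (a - 4)*(a + 3)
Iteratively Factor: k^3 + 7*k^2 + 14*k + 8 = (k + 1)*(k^2 + 6*k + 8) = (k + 1)*(k + 2)*(k + 4)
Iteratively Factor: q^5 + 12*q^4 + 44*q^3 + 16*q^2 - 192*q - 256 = (q + 4)*(q^4 + 8*q^3 + 12*q^2 - 32*q - 64) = (q - 2)*(q + 4)*(q^3 + 10*q^2 + 32*q + 32) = (q - 2)*(q + 4)^2*(q^2 + 6*q + 8) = (q - 2)*(q + 4)^3*(q + 2)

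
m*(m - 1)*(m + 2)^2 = m^4 + 3*m^3 - 4*m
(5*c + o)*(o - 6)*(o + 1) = 5*c*o^2 - 25*c*o - 30*c + o^3 - 5*o^2 - 6*o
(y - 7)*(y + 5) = y^2 - 2*y - 35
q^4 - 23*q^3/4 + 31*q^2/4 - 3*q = q*(q - 4)*(q - 1)*(q - 3/4)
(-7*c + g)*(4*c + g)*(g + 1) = -28*c^2*g - 28*c^2 - 3*c*g^2 - 3*c*g + g^3 + g^2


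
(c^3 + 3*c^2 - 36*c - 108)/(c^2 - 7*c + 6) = (c^2 + 9*c + 18)/(c - 1)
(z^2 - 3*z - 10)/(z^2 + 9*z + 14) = (z - 5)/(z + 7)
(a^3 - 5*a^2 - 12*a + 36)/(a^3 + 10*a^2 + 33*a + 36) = (a^2 - 8*a + 12)/(a^2 + 7*a + 12)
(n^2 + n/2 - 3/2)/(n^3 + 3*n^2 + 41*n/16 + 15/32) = 16*(n - 1)/(16*n^2 + 24*n + 5)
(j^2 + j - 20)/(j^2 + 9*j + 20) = (j - 4)/(j + 4)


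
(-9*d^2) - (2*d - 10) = -9*d^2 - 2*d + 10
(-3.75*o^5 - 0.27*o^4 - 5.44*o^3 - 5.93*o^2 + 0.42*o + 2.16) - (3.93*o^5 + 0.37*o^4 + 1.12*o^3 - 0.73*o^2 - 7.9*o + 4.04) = -7.68*o^5 - 0.64*o^4 - 6.56*o^3 - 5.2*o^2 + 8.32*o - 1.88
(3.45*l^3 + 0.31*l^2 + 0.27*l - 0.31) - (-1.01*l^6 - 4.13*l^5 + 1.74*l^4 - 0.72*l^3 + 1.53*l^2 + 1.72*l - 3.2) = 1.01*l^6 + 4.13*l^5 - 1.74*l^4 + 4.17*l^3 - 1.22*l^2 - 1.45*l + 2.89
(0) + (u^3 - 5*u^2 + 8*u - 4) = u^3 - 5*u^2 + 8*u - 4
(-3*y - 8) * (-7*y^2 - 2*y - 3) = 21*y^3 + 62*y^2 + 25*y + 24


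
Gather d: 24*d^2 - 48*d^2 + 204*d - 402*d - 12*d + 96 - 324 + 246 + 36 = -24*d^2 - 210*d + 54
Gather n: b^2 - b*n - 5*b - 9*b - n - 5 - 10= b^2 - 14*b + n*(-b - 1) - 15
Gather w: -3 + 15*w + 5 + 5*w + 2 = 20*w + 4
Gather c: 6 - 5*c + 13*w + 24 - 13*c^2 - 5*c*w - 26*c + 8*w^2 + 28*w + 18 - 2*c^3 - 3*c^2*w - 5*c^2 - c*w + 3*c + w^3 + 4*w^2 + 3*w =-2*c^3 + c^2*(-3*w - 18) + c*(-6*w - 28) + w^3 + 12*w^2 + 44*w + 48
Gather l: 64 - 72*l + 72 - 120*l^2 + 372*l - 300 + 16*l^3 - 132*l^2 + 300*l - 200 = 16*l^3 - 252*l^2 + 600*l - 364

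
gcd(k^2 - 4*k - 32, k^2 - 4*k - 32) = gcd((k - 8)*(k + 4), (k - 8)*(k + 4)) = k^2 - 4*k - 32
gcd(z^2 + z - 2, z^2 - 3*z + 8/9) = 1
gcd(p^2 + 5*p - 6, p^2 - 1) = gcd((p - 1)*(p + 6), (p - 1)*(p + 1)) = p - 1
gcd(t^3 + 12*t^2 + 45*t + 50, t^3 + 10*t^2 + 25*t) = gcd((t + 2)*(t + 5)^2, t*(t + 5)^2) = t^2 + 10*t + 25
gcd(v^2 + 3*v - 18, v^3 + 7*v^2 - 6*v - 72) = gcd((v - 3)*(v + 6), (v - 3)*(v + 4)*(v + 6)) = v^2 + 3*v - 18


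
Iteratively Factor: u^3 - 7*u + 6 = (u - 1)*(u^2 + u - 6) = (u - 2)*(u - 1)*(u + 3)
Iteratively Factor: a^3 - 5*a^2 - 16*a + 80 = (a + 4)*(a^2 - 9*a + 20) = (a - 4)*(a + 4)*(a - 5)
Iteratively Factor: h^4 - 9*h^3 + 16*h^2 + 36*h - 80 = (h - 5)*(h^3 - 4*h^2 - 4*h + 16) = (h - 5)*(h - 2)*(h^2 - 2*h - 8) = (h - 5)*(h - 4)*(h - 2)*(h + 2)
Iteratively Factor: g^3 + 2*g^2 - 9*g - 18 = (g + 2)*(g^2 - 9) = (g + 2)*(g + 3)*(g - 3)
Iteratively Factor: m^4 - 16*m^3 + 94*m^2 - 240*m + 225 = (m - 3)*(m^3 - 13*m^2 + 55*m - 75) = (m - 5)*(m - 3)*(m^2 - 8*m + 15) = (m - 5)*(m - 3)^2*(m - 5)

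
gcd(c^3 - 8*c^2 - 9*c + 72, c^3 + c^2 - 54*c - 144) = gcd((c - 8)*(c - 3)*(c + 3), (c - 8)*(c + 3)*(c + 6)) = c^2 - 5*c - 24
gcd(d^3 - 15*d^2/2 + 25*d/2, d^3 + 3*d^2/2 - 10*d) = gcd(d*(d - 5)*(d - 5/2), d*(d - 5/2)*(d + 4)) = d^2 - 5*d/2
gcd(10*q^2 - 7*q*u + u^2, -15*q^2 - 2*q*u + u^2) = 5*q - u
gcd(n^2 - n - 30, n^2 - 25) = n + 5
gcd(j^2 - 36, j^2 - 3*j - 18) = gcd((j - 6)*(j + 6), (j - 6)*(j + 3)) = j - 6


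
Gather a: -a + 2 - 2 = -a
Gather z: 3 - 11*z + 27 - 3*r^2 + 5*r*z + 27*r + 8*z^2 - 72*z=-3*r^2 + 27*r + 8*z^2 + z*(5*r - 83) + 30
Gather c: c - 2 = c - 2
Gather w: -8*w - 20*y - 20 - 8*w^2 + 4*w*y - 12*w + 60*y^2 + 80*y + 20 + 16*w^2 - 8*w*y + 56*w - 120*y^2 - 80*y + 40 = 8*w^2 + w*(36 - 4*y) - 60*y^2 - 20*y + 40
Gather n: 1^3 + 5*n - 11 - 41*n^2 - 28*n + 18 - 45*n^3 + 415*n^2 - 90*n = -45*n^3 + 374*n^2 - 113*n + 8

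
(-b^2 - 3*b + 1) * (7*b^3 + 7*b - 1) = -7*b^5 - 21*b^4 - 20*b^2 + 10*b - 1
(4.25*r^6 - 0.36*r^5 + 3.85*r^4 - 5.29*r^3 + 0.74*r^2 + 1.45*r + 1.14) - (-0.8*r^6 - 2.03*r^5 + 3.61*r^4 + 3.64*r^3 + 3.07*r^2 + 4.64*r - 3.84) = 5.05*r^6 + 1.67*r^5 + 0.24*r^4 - 8.93*r^3 - 2.33*r^2 - 3.19*r + 4.98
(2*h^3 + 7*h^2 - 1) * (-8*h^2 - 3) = -16*h^5 - 56*h^4 - 6*h^3 - 13*h^2 + 3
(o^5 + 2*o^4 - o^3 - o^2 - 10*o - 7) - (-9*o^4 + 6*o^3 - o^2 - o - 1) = o^5 + 11*o^4 - 7*o^3 - 9*o - 6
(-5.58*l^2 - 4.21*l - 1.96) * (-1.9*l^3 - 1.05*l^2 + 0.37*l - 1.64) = 10.602*l^5 + 13.858*l^4 + 6.0799*l^3 + 9.6515*l^2 + 6.1792*l + 3.2144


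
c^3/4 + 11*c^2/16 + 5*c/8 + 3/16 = (c/4 + 1/4)*(c + 3/4)*(c + 1)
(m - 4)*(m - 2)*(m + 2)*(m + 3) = m^4 - m^3 - 16*m^2 + 4*m + 48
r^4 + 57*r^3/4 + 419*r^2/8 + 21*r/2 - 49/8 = (r - 1/4)*(r + 1/2)*(r + 7)^2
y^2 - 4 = (y - 2)*(y + 2)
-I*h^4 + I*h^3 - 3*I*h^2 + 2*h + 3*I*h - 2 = (h - 1)*(h - 2*I)*(h + I)*(-I*h + 1)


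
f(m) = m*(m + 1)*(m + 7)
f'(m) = m*(m + 1) + m*(m + 7) + (m + 1)*(m + 7) = 3*m^2 + 16*m + 7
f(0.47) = 5.16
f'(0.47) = 15.18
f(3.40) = 155.58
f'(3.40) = 96.08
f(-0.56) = -1.59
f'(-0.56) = -1.02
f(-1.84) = 7.98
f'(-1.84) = -12.28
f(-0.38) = -1.56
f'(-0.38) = 1.35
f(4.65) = 306.07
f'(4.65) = 146.27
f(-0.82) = -0.91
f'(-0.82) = -4.10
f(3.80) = 196.99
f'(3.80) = 111.12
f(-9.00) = -144.00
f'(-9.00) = 106.00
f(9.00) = 1440.00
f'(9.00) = 394.00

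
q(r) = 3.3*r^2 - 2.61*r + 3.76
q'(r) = 6.6*r - 2.61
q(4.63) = 62.42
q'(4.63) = 27.95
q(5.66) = 94.70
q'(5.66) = 34.75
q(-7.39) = 203.27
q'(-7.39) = -51.38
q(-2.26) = 26.51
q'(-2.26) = -17.53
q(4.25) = 52.27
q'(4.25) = 25.44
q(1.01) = 4.49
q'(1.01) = 4.06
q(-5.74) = 127.47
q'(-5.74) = -40.49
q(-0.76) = 7.65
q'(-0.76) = -7.63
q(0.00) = 3.76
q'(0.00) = -2.61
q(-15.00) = 785.41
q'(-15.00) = -101.61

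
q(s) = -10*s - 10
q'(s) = -10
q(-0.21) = -7.90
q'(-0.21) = -10.00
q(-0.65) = -3.50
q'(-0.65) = -10.00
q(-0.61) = -3.90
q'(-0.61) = -10.00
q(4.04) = -50.40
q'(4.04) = -10.00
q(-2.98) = 19.80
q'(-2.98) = -10.00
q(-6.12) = 51.20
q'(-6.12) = -10.00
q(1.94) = -29.40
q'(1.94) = -10.00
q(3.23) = -42.30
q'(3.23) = -10.00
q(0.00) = -10.00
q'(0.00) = -10.00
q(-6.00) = 50.00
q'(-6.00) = -10.00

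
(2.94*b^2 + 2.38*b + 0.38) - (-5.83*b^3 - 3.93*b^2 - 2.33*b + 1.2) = 5.83*b^3 + 6.87*b^2 + 4.71*b - 0.82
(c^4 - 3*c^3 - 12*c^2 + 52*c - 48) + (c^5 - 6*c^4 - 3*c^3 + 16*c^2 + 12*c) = c^5 - 5*c^4 - 6*c^3 + 4*c^2 + 64*c - 48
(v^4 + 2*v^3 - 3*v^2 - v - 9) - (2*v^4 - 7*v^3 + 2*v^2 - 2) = -v^4 + 9*v^3 - 5*v^2 - v - 7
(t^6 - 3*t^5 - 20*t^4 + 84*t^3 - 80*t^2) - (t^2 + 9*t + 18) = t^6 - 3*t^5 - 20*t^4 + 84*t^3 - 81*t^2 - 9*t - 18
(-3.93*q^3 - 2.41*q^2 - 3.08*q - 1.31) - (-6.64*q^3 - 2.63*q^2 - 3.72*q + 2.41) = 2.71*q^3 + 0.22*q^2 + 0.64*q - 3.72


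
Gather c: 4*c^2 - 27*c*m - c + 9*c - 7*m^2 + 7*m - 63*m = 4*c^2 + c*(8 - 27*m) - 7*m^2 - 56*m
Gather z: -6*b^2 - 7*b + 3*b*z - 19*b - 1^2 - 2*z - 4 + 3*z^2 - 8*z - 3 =-6*b^2 - 26*b + 3*z^2 + z*(3*b - 10) - 8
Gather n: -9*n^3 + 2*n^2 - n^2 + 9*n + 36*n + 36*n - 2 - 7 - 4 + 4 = -9*n^3 + n^2 + 81*n - 9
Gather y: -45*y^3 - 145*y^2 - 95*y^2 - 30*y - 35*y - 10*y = -45*y^3 - 240*y^2 - 75*y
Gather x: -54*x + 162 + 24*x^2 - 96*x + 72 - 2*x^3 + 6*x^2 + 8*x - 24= -2*x^3 + 30*x^2 - 142*x + 210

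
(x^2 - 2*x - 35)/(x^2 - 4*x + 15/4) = 4*(x^2 - 2*x - 35)/(4*x^2 - 16*x + 15)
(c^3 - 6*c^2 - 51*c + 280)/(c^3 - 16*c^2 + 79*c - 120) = (c + 7)/(c - 3)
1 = 1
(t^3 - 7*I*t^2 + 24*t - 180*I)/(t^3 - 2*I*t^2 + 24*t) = (t^2 - I*t + 30)/(t*(t + 4*I))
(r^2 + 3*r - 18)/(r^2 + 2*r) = (r^2 + 3*r - 18)/(r*(r + 2))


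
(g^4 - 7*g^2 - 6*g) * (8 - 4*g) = -4*g^5 + 8*g^4 + 28*g^3 - 32*g^2 - 48*g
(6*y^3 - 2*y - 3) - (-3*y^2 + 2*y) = 6*y^3 + 3*y^2 - 4*y - 3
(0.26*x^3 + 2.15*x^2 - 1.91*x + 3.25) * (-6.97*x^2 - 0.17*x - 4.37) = -1.8122*x^5 - 15.0297*x^4 + 11.811*x^3 - 31.7233*x^2 + 7.7942*x - 14.2025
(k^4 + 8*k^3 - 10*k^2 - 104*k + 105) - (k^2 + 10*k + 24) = k^4 + 8*k^3 - 11*k^2 - 114*k + 81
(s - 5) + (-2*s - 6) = -s - 11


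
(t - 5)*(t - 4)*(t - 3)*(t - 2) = t^4 - 14*t^3 + 71*t^2 - 154*t + 120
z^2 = z^2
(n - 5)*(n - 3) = n^2 - 8*n + 15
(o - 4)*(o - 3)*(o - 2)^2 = o^4 - 11*o^3 + 44*o^2 - 76*o + 48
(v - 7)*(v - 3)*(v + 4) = v^3 - 6*v^2 - 19*v + 84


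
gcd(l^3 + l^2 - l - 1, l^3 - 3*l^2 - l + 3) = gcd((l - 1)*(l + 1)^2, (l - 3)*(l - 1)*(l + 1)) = l^2 - 1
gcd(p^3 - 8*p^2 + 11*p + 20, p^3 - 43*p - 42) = p + 1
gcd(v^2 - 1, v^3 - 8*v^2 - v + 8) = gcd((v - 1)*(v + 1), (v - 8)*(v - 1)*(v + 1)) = v^2 - 1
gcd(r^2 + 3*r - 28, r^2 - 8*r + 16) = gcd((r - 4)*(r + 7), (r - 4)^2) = r - 4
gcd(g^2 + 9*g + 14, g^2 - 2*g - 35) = 1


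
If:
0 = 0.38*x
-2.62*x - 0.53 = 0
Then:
No Solution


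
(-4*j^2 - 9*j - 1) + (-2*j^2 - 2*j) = -6*j^2 - 11*j - 1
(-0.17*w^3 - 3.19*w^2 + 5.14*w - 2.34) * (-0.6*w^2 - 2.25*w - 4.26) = 0.102*w^5 + 2.2965*w^4 + 4.8177*w^3 + 3.4284*w^2 - 16.6314*w + 9.9684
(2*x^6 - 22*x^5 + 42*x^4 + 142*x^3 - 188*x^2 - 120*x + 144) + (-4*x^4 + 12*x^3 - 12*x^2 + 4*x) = 2*x^6 - 22*x^5 + 38*x^4 + 154*x^3 - 200*x^2 - 116*x + 144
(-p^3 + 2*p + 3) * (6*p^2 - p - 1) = -6*p^5 + p^4 + 13*p^3 + 16*p^2 - 5*p - 3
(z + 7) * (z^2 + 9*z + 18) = z^3 + 16*z^2 + 81*z + 126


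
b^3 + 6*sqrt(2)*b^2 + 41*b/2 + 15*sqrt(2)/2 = (b + sqrt(2)/2)*(b + 5*sqrt(2)/2)*(b + 3*sqrt(2))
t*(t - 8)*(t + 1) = t^3 - 7*t^2 - 8*t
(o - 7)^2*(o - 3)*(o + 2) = o^4 - 15*o^3 + 57*o^2 + 35*o - 294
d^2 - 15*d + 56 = (d - 8)*(d - 7)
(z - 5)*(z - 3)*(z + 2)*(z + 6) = z^4 - 37*z^2 + 24*z + 180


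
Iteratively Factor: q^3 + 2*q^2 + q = (q + 1)*(q^2 + q) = (q + 1)^2*(q)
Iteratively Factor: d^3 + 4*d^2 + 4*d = (d + 2)*(d^2 + 2*d) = (d + 2)^2*(d)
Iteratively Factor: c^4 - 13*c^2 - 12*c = (c - 4)*(c^3 + 4*c^2 + 3*c) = (c - 4)*(c + 3)*(c^2 + c) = (c - 4)*(c + 1)*(c + 3)*(c)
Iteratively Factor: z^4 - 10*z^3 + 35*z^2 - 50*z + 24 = (z - 2)*(z^3 - 8*z^2 + 19*z - 12) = (z - 2)*(z - 1)*(z^2 - 7*z + 12) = (z - 3)*(z - 2)*(z - 1)*(z - 4)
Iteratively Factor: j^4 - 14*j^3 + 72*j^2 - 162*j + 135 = (j - 5)*(j^3 - 9*j^2 + 27*j - 27) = (j - 5)*(j - 3)*(j^2 - 6*j + 9) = (j - 5)*(j - 3)^2*(j - 3)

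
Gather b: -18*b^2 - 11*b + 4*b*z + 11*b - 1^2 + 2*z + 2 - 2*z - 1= -18*b^2 + 4*b*z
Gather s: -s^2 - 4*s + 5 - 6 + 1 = -s^2 - 4*s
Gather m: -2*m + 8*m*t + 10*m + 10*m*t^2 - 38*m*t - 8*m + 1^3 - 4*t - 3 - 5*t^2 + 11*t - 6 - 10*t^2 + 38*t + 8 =m*(10*t^2 - 30*t) - 15*t^2 + 45*t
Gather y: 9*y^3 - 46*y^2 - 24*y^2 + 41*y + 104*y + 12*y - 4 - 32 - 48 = 9*y^3 - 70*y^2 + 157*y - 84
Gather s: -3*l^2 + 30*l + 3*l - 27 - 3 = -3*l^2 + 33*l - 30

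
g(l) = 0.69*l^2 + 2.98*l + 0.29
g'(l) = 1.38*l + 2.98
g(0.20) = 0.91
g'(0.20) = 3.26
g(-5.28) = 3.79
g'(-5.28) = -4.31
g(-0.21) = -0.31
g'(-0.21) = 2.69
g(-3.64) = -1.41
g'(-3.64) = -2.04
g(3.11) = 16.23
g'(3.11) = 7.27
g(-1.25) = -2.36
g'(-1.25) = 1.26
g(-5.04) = 2.80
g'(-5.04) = -3.98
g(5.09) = 33.33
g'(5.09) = 10.00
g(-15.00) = 110.84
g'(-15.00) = -17.72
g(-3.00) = -2.44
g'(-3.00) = -1.16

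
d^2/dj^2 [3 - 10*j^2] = -20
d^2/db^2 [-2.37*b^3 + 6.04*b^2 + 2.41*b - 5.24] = 12.08 - 14.22*b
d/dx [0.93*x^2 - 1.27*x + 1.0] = 1.86*x - 1.27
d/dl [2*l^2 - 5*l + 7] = 4*l - 5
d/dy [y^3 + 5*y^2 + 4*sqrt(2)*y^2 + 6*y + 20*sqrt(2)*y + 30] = 3*y^2 + 10*y + 8*sqrt(2)*y + 6 + 20*sqrt(2)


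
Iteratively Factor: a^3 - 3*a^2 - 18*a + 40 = (a - 2)*(a^2 - a - 20) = (a - 2)*(a + 4)*(a - 5)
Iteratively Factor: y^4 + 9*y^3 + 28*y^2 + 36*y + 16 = (y + 2)*(y^3 + 7*y^2 + 14*y + 8) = (y + 2)*(y + 4)*(y^2 + 3*y + 2) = (y + 2)^2*(y + 4)*(y + 1)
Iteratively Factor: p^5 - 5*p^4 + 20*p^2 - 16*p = (p + 2)*(p^4 - 7*p^3 + 14*p^2 - 8*p) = (p - 4)*(p + 2)*(p^3 - 3*p^2 + 2*p) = (p - 4)*(p - 1)*(p + 2)*(p^2 - 2*p) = (p - 4)*(p - 2)*(p - 1)*(p + 2)*(p)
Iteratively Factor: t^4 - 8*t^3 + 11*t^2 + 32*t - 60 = (t + 2)*(t^3 - 10*t^2 + 31*t - 30) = (t - 3)*(t + 2)*(t^2 - 7*t + 10) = (t - 5)*(t - 3)*(t + 2)*(t - 2)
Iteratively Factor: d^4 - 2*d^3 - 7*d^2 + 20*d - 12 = (d - 2)*(d^3 - 7*d + 6) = (d - 2)*(d - 1)*(d^2 + d - 6) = (d - 2)^2*(d - 1)*(d + 3)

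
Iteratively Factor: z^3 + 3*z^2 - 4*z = (z - 1)*(z^2 + 4*z) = (z - 1)*(z + 4)*(z)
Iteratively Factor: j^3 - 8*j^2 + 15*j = (j - 5)*(j^2 - 3*j) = j*(j - 5)*(j - 3)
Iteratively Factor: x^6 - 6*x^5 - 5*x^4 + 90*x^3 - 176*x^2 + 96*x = (x - 2)*(x^5 - 4*x^4 - 13*x^3 + 64*x^2 - 48*x) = (x - 3)*(x - 2)*(x^4 - x^3 - 16*x^2 + 16*x) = x*(x - 3)*(x - 2)*(x^3 - x^2 - 16*x + 16) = x*(x - 3)*(x - 2)*(x - 1)*(x^2 - 16) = x*(x - 3)*(x - 2)*(x - 1)*(x + 4)*(x - 4)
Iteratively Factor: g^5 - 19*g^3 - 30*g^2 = (g + 2)*(g^4 - 2*g^3 - 15*g^2) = (g + 2)*(g + 3)*(g^3 - 5*g^2) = g*(g + 2)*(g + 3)*(g^2 - 5*g) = g^2*(g + 2)*(g + 3)*(g - 5)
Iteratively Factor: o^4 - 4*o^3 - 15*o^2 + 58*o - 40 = (o - 1)*(o^3 - 3*o^2 - 18*o + 40) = (o - 2)*(o - 1)*(o^2 - o - 20) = (o - 2)*(o - 1)*(o + 4)*(o - 5)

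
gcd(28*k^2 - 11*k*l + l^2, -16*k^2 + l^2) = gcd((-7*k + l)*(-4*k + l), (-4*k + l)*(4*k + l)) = 4*k - l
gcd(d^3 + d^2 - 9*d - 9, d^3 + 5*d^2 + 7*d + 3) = d^2 + 4*d + 3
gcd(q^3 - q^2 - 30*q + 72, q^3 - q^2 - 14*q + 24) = q - 3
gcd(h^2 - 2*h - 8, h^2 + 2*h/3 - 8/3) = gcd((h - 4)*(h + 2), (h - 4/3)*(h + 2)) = h + 2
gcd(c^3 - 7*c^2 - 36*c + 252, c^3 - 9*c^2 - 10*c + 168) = c^2 - 13*c + 42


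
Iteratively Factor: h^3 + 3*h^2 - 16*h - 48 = (h - 4)*(h^2 + 7*h + 12) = (h - 4)*(h + 4)*(h + 3)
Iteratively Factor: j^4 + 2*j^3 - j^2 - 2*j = (j)*(j^3 + 2*j^2 - j - 2) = j*(j + 2)*(j^2 - 1) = j*(j + 1)*(j + 2)*(j - 1)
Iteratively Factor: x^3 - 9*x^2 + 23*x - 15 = (x - 5)*(x^2 - 4*x + 3) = (x - 5)*(x - 3)*(x - 1)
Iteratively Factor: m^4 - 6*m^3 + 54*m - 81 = (m - 3)*(m^3 - 3*m^2 - 9*m + 27) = (m - 3)*(m + 3)*(m^2 - 6*m + 9) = (m - 3)^2*(m + 3)*(m - 3)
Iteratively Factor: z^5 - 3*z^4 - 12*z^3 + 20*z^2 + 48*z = (z - 4)*(z^4 + z^3 - 8*z^2 - 12*z) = (z - 4)*(z + 2)*(z^3 - z^2 - 6*z) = z*(z - 4)*(z + 2)*(z^2 - z - 6) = z*(z - 4)*(z - 3)*(z + 2)*(z + 2)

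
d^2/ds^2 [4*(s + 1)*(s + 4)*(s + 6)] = 24*s + 88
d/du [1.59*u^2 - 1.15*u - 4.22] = 3.18*u - 1.15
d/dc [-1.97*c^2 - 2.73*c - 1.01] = -3.94*c - 2.73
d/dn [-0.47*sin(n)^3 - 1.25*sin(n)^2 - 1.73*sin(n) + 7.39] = (-2.5*sin(n) + 0.705*cos(2*n) - 2.435)*cos(n)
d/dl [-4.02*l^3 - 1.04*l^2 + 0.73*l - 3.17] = -12.06*l^2 - 2.08*l + 0.73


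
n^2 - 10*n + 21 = (n - 7)*(n - 3)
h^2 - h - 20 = (h - 5)*(h + 4)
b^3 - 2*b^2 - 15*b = b*(b - 5)*(b + 3)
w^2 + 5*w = w*(w + 5)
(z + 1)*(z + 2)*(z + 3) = z^3 + 6*z^2 + 11*z + 6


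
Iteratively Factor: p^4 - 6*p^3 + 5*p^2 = (p - 5)*(p^3 - p^2) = (p - 5)*(p - 1)*(p^2) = p*(p - 5)*(p - 1)*(p)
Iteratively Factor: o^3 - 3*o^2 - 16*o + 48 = (o - 4)*(o^2 + o - 12) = (o - 4)*(o - 3)*(o + 4)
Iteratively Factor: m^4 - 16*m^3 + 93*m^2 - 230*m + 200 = (m - 2)*(m^3 - 14*m^2 + 65*m - 100) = (m - 5)*(m - 2)*(m^2 - 9*m + 20) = (m - 5)^2*(m - 2)*(m - 4)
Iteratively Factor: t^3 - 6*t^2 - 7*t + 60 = (t + 3)*(t^2 - 9*t + 20) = (t - 4)*(t + 3)*(t - 5)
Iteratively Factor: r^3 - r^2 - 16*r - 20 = (r + 2)*(r^2 - 3*r - 10) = (r + 2)^2*(r - 5)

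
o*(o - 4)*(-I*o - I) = -I*o^3 + 3*I*o^2 + 4*I*o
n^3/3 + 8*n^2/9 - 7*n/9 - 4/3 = (n/3 + 1)*(n - 4/3)*(n + 1)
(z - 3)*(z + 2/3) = z^2 - 7*z/3 - 2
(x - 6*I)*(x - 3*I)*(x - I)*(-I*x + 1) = -I*x^4 - 9*x^3 + 17*I*x^2 - 9*x + 18*I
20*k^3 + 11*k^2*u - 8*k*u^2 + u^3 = (-5*k + u)*(-4*k + u)*(k + u)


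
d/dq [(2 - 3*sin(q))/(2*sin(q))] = -cos(q)/sin(q)^2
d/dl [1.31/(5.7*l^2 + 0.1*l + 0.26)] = (-14.934*l - 0.131)/(5.7*l^2 + 0.1*l + 0.26)^2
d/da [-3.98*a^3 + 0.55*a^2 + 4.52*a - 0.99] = -11.94*a^2 + 1.1*a + 4.52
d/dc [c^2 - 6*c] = 2*c - 6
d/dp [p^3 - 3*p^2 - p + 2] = 3*p^2 - 6*p - 1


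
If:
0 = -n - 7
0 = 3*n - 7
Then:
No Solution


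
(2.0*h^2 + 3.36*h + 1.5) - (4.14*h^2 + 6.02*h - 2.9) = -2.14*h^2 - 2.66*h + 4.4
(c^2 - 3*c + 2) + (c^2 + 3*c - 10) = 2*c^2 - 8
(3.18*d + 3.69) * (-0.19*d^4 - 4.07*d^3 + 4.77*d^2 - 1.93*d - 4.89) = -0.6042*d^5 - 13.6437*d^4 + 0.1503*d^3 + 11.4639*d^2 - 22.6719*d - 18.0441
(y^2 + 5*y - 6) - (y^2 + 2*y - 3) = 3*y - 3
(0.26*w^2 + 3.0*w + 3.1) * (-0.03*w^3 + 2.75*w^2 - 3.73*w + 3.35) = -0.0078*w^5 + 0.625*w^4 + 7.1872*w^3 - 1.794*w^2 - 1.513*w + 10.385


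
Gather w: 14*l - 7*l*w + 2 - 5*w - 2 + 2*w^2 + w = 14*l + 2*w^2 + w*(-7*l - 4)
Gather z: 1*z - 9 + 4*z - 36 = 5*z - 45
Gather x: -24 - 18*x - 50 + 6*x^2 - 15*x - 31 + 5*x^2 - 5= 11*x^2 - 33*x - 110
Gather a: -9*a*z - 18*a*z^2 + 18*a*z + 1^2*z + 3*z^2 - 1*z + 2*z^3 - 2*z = a*(-18*z^2 + 9*z) + 2*z^3 + 3*z^2 - 2*z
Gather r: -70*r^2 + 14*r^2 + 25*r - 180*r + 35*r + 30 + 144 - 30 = -56*r^2 - 120*r + 144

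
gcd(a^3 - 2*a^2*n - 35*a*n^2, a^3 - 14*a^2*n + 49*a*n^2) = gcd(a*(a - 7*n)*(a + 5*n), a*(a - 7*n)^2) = a^2 - 7*a*n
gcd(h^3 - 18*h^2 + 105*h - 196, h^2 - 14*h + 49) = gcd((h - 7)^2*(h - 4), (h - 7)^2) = h^2 - 14*h + 49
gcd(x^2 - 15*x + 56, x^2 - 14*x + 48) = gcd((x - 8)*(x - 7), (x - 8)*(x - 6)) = x - 8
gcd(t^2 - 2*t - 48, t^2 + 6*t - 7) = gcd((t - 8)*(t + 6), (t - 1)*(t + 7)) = 1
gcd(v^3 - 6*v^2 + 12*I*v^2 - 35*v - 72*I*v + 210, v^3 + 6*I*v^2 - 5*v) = v + 5*I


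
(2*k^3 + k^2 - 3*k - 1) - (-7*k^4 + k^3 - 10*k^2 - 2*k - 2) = 7*k^4 + k^3 + 11*k^2 - k + 1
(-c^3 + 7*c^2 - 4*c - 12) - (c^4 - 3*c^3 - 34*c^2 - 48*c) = -c^4 + 2*c^3 + 41*c^2 + 44*c - 12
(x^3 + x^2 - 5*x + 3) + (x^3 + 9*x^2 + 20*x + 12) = 2*x^3 + 10*x^2 + 15*x + 15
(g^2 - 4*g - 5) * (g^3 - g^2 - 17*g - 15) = g^5 - 5*g^4 - 18*g^3 + 58*g^2 + 145*g + 75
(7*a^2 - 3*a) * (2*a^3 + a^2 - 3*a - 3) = 14*a^5 + a^4 - 24*a^3 - 12*a^2 + 9*a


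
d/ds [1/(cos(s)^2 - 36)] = 2*sin(s)*cos(s)/(cos(s)^2 - 36)^2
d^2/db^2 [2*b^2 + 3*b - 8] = 4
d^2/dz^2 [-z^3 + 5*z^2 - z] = 10 - 6*z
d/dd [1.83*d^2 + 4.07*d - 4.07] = 3.66*d + 4.07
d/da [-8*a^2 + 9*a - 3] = 9 - 16*a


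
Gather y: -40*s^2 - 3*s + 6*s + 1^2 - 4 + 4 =-40*s^2 + 3*s + 1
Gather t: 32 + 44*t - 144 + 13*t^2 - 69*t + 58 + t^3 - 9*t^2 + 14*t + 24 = t^3 + 4*t^2 - 11*t - 30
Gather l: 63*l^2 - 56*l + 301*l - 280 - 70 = 63*l^2 + 245*l - 350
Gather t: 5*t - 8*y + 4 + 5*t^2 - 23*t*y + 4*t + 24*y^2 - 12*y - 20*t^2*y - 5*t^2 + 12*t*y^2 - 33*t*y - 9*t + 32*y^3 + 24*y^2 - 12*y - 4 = -20*t^2*y + t*(12*y^2 - 56*y) + 32*y^3 + 48*y^2 - 32*y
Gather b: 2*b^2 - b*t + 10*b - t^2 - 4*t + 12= 2*b^2 + b*(10 - t) - t^2 - 4*t + 12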